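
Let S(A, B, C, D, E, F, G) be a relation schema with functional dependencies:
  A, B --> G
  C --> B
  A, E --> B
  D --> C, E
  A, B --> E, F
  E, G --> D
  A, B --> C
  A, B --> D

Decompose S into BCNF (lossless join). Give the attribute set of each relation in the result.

{A, D, F, G}; {B, C}; {C, D, E}

Candidate keys of the original relation: {A, B}, {A, C}, {A, D}, {A, E}.
Within {A, B, C, D, E, F, G}: {C}⁺ ∩ {A, B, C, D, E, F, G} = {B, C}, not the whole set, so C --> B violates BCNF; decompose into {B, C} and {A, C, D, E, F, G}.
{B, C}: every determinant is a superkey — BCNF.
Within {A, C, D, E, F, G}: {D}⁺ ∩ {A, C, D, E, F, G} = {C, D, E}, not the whole set, so D --> C, E violates BCNF; decompose into {C, D, E} and {A, D, F, G}.
{C, D, E}: every determinant is a superkey — BCNF.
{A, D, F, G}: every determinant is a superkey — BCNF.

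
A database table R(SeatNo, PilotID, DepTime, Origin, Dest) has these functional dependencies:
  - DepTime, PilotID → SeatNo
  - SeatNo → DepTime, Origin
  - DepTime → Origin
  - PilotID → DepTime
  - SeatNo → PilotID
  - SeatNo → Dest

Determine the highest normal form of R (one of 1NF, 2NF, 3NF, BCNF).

Candidate keys: {PilotID}, {SeatNo}. Prime attributes: {PilotID, SeatNo}.
DepTime → Origin: {DepTime}⁺ = {DepTime, Origin}, which is not all of the attributes, so the left side is not a superkey — BCNF is violated.
DepTime → Origin determines the non-prime attribute {Origin} from a non-superkey — 3NF is violated.
Every candidate key is a single attribute, so no partial dependency is possible; 2NF holds.

2NF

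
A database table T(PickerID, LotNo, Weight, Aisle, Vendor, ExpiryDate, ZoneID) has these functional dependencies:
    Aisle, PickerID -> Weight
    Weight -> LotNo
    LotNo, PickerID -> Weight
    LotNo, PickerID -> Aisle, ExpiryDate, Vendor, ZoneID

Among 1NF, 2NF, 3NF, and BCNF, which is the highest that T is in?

3NF

Candidate keys: {Aisle, PickerID}, {LotNo, PickerID}, {PickerID, Weight}. Prime attributes: {Aisle, LotNo, PickerID, Weight}.
For Weight -> LotNo we have {Weight}⁺ = {LotNo, Weight}; {Weight} is not a superkey, so BCNF fails.
Since {LotNo} ⊆ prime attributes and every other non-superkey FD also has a prime right side, the schema is in 3NF.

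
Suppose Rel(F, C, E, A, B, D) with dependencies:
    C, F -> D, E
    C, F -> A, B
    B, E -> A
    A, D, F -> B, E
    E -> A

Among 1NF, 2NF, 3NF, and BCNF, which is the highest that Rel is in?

Candidate key: {C, F}. Prime attributes: {C, F}.
B, E -> A: {B, E}⁺ = {A, B, E}, which is not all of the attributes, so the left side is not a superkey — BCNF is violated.
B, E -> A has non-prime {A} on the right and a non-superkey on the left, so 3NF fails.
Checking every proper subset of each key, none determines a non-prime attribute — 2NF is satisfied.

2NF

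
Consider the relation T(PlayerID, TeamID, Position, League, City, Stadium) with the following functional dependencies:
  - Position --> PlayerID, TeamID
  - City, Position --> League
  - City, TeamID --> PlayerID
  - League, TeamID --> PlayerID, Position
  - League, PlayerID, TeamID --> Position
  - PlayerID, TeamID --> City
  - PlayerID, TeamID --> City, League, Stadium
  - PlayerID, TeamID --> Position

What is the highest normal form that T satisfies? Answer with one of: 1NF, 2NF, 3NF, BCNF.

Candidate keys: {City, TeamID}, {League, TeamID}, {PlayerID, TeamID}, {Position}. Prime attributes: {City, League, PlayerID, Position, TeamID}.
Each dependency's left side is a superkey — BCNF holds.

BCNF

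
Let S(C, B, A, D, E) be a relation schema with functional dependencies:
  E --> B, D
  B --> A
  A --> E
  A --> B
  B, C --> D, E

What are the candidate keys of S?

{A, C}, {B, C}, {C, E}

Attributes never on any right-hand side: {C} — every candidate key must contain it.
{A, C}⁺ = {A, B, C, D, E} — all of the relation — so {A, C} is a candidate key.
{B, C}⁺ = {A, B, C, D, E} — all of the relation — so {B, C} is a candidate key.
{C, E}⁺ = {A, B, C, D, E} — all of the relation — so {C, E} is a candidate key.
These are minimal and exhaustive — every other superkey contains one of them.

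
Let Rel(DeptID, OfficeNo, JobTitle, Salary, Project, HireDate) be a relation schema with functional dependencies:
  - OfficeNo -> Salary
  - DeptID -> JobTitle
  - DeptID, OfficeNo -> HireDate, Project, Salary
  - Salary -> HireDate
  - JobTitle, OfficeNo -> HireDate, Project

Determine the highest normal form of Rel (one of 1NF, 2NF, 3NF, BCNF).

Candidate key: {DeptID, OfficeNo}. Prime attributes: {DeptID, OfficeNo}.
OfficeNo -> Salary breaks BCNF: {OfficeNo}⁺ = {HireDate, OfficeNo, Salary}, so {OfficeNo} is not a superkey.
Because {Salary} is non-prime and the left side of OfficeNo -> Salary is not a superkey, the relation is not in 3NF.
{DeptID} is a proper subset of the key {DeptID, OfficeNo}, and {DeptID}⁺ contains the non-prime attribute {JobTitle} — a partial dependency, so 2NF is violated.

1NF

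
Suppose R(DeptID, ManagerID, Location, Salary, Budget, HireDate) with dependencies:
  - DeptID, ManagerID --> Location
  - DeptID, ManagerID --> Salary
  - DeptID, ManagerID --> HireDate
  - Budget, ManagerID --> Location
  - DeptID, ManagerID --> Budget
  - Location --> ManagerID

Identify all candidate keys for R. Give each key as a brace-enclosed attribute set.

{DeptID} never appears on the right of any FD, so every key must include it.
{DeptID, Location} is a candidate key since {DeptID, Location}⁺ = {Budget, DeptID, HireDate, Location, ManagerID, Salary} covers every attribute.
{DeptID, ManagerID} is a candidate key since {DeptID, ManagerID}⁺ = {Budget, DeptID, HireDate, Location, ManagerID, Salary} covers every attribute.
No proper subset of any of these is a key, and no other minimal superkey exists.

{DeptID, Location}, {DeptID, ManagerID}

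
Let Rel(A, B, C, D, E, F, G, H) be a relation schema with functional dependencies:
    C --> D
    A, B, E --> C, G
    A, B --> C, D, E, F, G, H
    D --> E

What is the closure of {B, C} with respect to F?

Start with {B, C}.
C --> D applies; add {D} → now {B, C, D}.
D --> E applies; add {E} → now {B, C, D, E}.
No further FD applies.

{B, C, D, E}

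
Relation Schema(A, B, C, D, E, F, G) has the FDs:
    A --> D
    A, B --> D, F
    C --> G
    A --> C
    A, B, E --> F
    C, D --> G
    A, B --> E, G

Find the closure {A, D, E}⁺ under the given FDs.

Start with {A, D, E}.
A --> C applies; add {C} → now {A, C, D, E}.
C, D --> G applies; add {G} → now {A, C, D, E, G}.
No further FD applies.

{A, C, D, E, G}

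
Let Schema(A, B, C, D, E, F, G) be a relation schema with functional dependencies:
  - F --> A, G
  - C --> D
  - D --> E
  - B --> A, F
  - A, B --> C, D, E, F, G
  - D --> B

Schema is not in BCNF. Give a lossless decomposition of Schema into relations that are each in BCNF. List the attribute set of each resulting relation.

Candidate keys of the original relation: {B}, {C}, {D}.
{A, B, C, D, E, F, G}: {F} determines {A, F, G} here but is not a superkey — split on F --> A, G, giving {A, F, G} and {B, C, D, E, F}.
{A, F, G}: every determinant is a superkey — BCNF.
{B, C, D, E, F}: every determinant is a superkey — BCNF.

{A, F, G}; {B, C, D, E, F}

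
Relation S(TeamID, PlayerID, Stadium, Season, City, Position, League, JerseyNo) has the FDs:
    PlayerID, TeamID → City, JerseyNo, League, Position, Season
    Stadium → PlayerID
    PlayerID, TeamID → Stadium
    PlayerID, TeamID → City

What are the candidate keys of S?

{PlayerID, TeamID}, {Stadium, TeamID}

Attributes never on any right-hand side: {TeamID} — every candidate key must contain it.
Closure of {PlayerID, TeamID} is {City, JerseyNo, League, PlayerID, Position, Season, Stadium, TeamID}, the whole schema; {PlayerID, TeamID} is a candidate key.
Closure of {Stadium, TeamID} is {City, JerseyNo, League, PlayerID, Position, Season, Stadium, TeamID}, the whole schema; {Stadium, TeamID} is a candidate key.
Any other superkey properly contains one of these, so there are no further candidate keys.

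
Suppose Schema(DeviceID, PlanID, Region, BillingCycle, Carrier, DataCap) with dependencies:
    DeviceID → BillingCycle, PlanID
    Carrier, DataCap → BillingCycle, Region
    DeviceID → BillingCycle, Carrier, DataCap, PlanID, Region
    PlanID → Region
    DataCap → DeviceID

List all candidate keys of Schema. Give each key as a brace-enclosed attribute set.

{DataCap}, {DeviceID}

{DataCap}⁺ = {BillingCycle, Carrier, DataCap, DeviceID, PlanID, Region}, which is every attribute, so {DataCap} is a candidate key.
{DeviceID}⁺ = {BillingCycle, Carrier, DataCap, DeviceID, PlanID, Region}, which is every attribute, so {DeviceID} is a candidate key.
Any other superkey properly contains one of these, so there are no further candidate keys.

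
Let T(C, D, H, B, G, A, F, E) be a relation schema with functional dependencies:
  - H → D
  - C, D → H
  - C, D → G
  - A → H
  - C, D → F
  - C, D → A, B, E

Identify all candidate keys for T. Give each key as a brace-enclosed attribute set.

{A, C}, {C, D}, {C, H}

{C} never appears on the right of any FD, so every key must include it.
{A, C} is a candidate key since {A, C}⁺ = {A, B, C, D, E, F, G, H} covers every attribute.
{C, D} is a candidate key since {C, D}⁺ = {A, B, C, D, E, F, G, H} covers every attribute.
{C, H} is a candidate key since {C, H}⁺ = {A, B, C, D, E, F, G, H} covers every attribute.
Any other superkey properly contains one of these, so there are no further candidate keys.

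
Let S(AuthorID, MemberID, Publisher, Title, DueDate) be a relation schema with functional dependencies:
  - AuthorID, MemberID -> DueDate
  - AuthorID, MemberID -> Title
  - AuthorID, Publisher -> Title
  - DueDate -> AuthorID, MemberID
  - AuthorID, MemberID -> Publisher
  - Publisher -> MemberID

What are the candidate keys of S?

{AuthorID, MemberID}, {AuthorID, Publisher}, {DueDate}

{DueDate} is a candidate key since {DueDate}⁺ = {AuthorID, DueDate, MemberID, Publisher, Title} covers every attribute.
{AuthorID, MemberID} is a candidate key since {AuthorID, MemberID}⁺ = {AuthorID, DueDate, MemberID, Publisher, Title} covers every attribute.
{AuthorID, Publisher} is a candidate key since {AuthorID, Publisher}⁺ = {AuthorID, DueDate, MemberID, Publisher, Title} covers every attribute.
These are minimal and exhaustive — every other superkey contains one of them.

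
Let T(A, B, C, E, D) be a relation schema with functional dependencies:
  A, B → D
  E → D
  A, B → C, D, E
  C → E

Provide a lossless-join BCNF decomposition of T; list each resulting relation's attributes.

Candidate key of the original relation: {A, B}.
In {A, B, C, D, E}, {E} is not a superkey ({E}⁺ restricted to this set is {D, E}), so split on E → D into {D, E} and {A, B, C, E}.
{D, E} has no BCNF violation.
In {A, B, C, E}, {C} is not a superkey ({C}⁺ restricted to this set is {C, E}), so split on C → E into {C, E} and {A, B, C}.
{C, E} has no BCNF violation.
{A, B, C} has no BCNF violation.

{A, B, C}; {C, E}; {D, E}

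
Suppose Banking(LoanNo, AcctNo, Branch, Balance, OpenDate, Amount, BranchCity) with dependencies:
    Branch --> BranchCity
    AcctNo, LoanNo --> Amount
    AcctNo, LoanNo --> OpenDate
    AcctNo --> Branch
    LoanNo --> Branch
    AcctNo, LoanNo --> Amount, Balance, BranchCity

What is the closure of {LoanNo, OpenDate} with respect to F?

Start with {LoanNo, OpenDate}.
LoanNo --> Branch applies; add {Branch} → now {Branch, LoanNo, OpenDate}.
Branch --> BranchCity applies; add {BranchCity} → now {Branch, BranchCity, LoanNo, OpenDate}.
No further FD applies.

{Branch, BranchCity, LoanNo, OpenDate}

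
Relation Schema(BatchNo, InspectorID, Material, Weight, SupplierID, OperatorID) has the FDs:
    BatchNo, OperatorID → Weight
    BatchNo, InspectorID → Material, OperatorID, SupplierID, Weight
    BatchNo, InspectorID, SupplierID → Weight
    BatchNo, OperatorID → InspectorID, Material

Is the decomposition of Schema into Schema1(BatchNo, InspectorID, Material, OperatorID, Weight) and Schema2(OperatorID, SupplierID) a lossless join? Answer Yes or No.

No

Common attributes: {OperatorID}; their closure is {OperatorID}.
Schema1 ⊄ {OperatorID} and Schema2 ⊄ {OperatorID}, so the split is lossy.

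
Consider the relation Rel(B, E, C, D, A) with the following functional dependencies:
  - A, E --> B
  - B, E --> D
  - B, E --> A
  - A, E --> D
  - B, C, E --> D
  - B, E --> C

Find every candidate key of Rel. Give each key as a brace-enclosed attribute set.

Attributes never on any right-hand side: {E} — every candidate key must contain it.
{A, E}⁺ = {A, B, C, D, E}, which is every attribute, so {A, E} is a candidate key.
{B, E}⁺ = {A, B, C, D, E}, which is every attribute, so {B, E} is a candidate key.
Any other superkey properly contains one of these, so there are no further candidate keys.

{A, E}, {B, E}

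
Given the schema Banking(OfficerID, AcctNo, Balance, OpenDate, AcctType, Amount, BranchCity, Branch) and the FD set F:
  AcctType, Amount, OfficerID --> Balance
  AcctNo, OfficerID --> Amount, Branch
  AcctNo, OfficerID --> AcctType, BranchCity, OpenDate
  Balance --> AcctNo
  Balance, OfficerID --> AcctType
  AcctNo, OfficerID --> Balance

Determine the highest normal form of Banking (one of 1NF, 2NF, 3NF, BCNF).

Candidate keys: {AcctNo, OfficerID}, {AcctType, Amount, OfficerID}, {Balance, OfficerID}. Prime attributes: {AcctNo, AcctType, Amount, Balance, OfficerID}.
Balance --> AcctNo: {Balance}⁺ = {AcctNo, Balance}, which is not all of the attributes, so the left side is not a superkey — BCNF is violated.
Since {AcctNo} ⊆ prime attributes and every other non-superkey FD also has a prime right side, the schema is in 3NF.

3NF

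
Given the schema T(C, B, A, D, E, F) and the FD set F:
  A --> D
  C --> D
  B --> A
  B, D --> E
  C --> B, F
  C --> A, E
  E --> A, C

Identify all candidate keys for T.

{B}, {C}, {E}

{B} is a candidate key since {B}⁺ = {A, B, C, D, E, F} covers every attribute.
{C} is a candidate key since {C}⁺ = {A, B, C, D, E, F} covers every attribute.
{E} is a candidate key since {E}⁺ = {A, B, C, D, E, F} covers every attribute.
Any other superkey properly contains one of these, so there are no further candidate keys.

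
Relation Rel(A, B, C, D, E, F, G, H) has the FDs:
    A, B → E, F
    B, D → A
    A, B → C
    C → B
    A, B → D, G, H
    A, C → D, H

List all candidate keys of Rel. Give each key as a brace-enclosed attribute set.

{A, B}, {A, C}, {B, D}, {C, D}

{A, B}⁺ = {A, B, C, D, E, F, G, H} — all of the relation — so {A, B} is a candidate key.
{A, C}⁺ = {A, B, C, D, E, F, G, H} — all of the relation — so {A, C} is a candidate key.
{B, D}⁺ = {A, B, C, D, E, F, G, H} — all of the relation — so {B, D} is a candidate key.
{C, D}⁺ = {A, B, C, D, E, F, G, H} — all of the relation — so {C, D} is a candidate key.
No proper subset of any of these is a key, and no other minimal superkey exists.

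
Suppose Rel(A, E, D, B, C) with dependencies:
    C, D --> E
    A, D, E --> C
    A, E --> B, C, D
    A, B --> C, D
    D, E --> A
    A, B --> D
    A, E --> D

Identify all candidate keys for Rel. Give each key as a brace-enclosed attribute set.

{A, B}⁺ = {A, B, C, D, E} — all of the relation — so {A, B} is a candidate key.
{A, E}⁺ = {A, B, C, D, E} — all of the relation — so {A, E} is a candidate key.
{C, D}⁺ = {A, B, C, D, E} — all of the relation — so {C, D} is a candidate key.
{D, E}⁺ = {A, B, C, D, E} — all of the relation — so {D, E} is a candidate key.
No proper subset of any of these is a key, and no other minimal superkey exists.

{A, B}, {A, E}, {C, D}, {D, E}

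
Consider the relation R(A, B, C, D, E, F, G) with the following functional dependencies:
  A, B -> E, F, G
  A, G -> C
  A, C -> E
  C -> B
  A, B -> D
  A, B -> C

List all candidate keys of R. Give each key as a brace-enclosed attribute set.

Attributes never on any right-hand side: {A} — every candidate key must contain it.
{A, B} is a candidate key since {A, B}⁺ = {A, B, C, D, E, F, G} covers every attribute.
{A, C} is a candidate key since {A, C}⁺ = {A, B, C, D, E, F, G} covers every attribute.
{A, G} is a candidate key since {A, G}⁺ = {A, B, C, D, E, F, G} covers every attribute.
Any other superkey properly contains one of these, so there are no further candidate keys.

{A, B}, {A, C}, {A, G}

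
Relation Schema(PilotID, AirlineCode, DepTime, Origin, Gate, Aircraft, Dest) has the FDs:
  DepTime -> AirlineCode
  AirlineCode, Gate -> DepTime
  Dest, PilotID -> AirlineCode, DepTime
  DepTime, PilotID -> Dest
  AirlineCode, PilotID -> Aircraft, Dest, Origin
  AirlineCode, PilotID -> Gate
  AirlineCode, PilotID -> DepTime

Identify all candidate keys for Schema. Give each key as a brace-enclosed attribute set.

Attributes never on any right-hand side: {PilotID} — every candidate key must contain it.
{AirlineCode, PilotID} is a candidate key since {AirlineCode, PilotID}⁺ = {Aircraft, AirlineCode, DepTime, Dest, Gate, Origin, PilotID} covers every attribute.
{DepTime, PilotID} is a candidate key since {DepTime, PilotID}⁺ = {Aircraft, AirlineCode, DepTime, Dest, Gate, Origin, PilotID} covers every attribute.
{Dest, PilotID} is a candidate key since {Dest, PilotID}⁺ = {Aircraft, AirlineCode, DepTime, Dest, Gate, Origin, PilotID} covers every attribute.
No proper subset of any of these is a key, and no other minimal superkey exists.

{AirlineCode, PilotID}, {DepTime, PilotID}, {Dest, PilotID}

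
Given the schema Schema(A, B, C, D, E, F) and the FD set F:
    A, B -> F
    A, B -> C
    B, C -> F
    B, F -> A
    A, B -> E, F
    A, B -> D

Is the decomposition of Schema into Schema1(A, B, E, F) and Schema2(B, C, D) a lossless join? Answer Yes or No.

No

Schema1 ∩ Schema2 = {B}; its closure under F is {B}.
Schema1 ⊄ {B} and Schema2 ⊄ {B}, so the split is lossy.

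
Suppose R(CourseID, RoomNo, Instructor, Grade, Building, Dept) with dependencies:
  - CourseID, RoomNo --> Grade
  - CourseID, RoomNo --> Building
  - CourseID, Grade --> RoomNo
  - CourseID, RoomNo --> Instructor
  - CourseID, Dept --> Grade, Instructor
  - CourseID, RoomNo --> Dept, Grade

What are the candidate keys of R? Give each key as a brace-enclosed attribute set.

{CourseID, Dept}, {CourseID, Grade}, {CourseID, RoomNo}

{CourseID} never appears on the right of any FD, so every key must include it.
{CourseID, Dept}⁺ = {Building, CourseID, Dept, Grade, Instructor, RoomNo}, which is every attribute, so {CourseID, Dept} is a candidate key.
{CourseID, Grade}⁺ = {Building, CourseID, Dept, Grade, Instructor, RoomNo}, which is every attribute, so {CourseID, Grade} is a candidate key.
{CourseID, RoomNo}⁺ = {Building, CourseID, Dept, Grade, Instructor, RoomNo}, which is every attribute, so {CourseID, RoomNo} is a candidate key.
No proper subset of any of these is a key, and no other minimal superkey exists.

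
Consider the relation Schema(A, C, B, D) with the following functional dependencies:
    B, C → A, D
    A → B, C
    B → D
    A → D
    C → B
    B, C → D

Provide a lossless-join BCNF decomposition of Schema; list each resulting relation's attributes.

Candidate keys of the original relation: {A}, {C}.
In {A, B, C, D}, {B} is not a superkey ({B}⁺ restricted to this set is {B, D}), so split on B → D into {B, D} and {A, B, C}.
{B, D} has no BCNF violation.
{A, B, C} has no BCNF violation.

{A, B, C}; {B, D}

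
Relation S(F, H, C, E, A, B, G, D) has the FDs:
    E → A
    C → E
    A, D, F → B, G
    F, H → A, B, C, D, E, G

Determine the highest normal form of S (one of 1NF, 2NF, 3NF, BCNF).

2NF

Candidate key: {F, H}. Prime attributes: {F, H}.
For E → A we have {E}⁺ = {A, E}; {E} is not a superkey, so BCNF fails.
E → A determines the non-prime attribute {A} from a non-superkey — 3NF is violated.
No non-prime attribute depends on a proper subset of any candidate key, so 2NF holds.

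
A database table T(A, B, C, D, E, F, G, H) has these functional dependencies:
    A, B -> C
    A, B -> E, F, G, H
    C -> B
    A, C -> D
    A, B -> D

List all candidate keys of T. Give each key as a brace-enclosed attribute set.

{A, B}, {A, C}

{A} never appears on the right of any FD, so every key must include it.
{A, B}⁺ = {A, B, C, D, E, F, G, H} — all of the relation — so {A, B} is a candidate key.
{A, C}⁺ = {A, B, C, D, E, F, G, H} — all of the relation — so {A, C} is a candidate key.
Any other superkey properly contains one of these, so there are no further candidate keys.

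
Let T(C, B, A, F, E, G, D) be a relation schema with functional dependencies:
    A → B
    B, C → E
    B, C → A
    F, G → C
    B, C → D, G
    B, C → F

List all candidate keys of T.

{A, C}⁺ = {A, B, C, D, E, F, G} — all of the relation — so {A, C} is a candidate key.
{B, C}⁺ = {A, B, C, D, E, F, G} — all of the relation — so {B, C} is a candidate key.
{A, F, G}⁺ = {A, B, C, D, E, F, G} — all of the relation — so {A, F, G} is a candidate key.
{B, F, G}⁺ = {A, B, C, D, E, F, G} — all of the relation — so {B, F, G} is a candidate key.
These are minimal and exhaustive — every other superkey contains one of them.

{A, C}, {A, F, G}, {B, C}, {B, F, G}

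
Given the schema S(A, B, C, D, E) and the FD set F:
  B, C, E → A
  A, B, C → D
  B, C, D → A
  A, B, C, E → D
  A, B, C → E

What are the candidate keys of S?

Attributes never on any right-hand side: {B, C} — every candidate key must contain all of them.
{A, B, C}⁺ = {A, B, C, D, E}, which is every attribute, so {A, B, C} is a candidate key.
{B, C, D}⁺ = {A, B, C, D, E}, which is every attribute, so {B, C, D} is a candidate key.
{B, C, E}⁺ = {A, B, C, D, E}, which is every attribute, so {B, C, E} is a candidate key.
Any other superkey properly contains one of these, so there are no further candidate keys.

{A, B, C}, {B, C, D}, {B, C, E}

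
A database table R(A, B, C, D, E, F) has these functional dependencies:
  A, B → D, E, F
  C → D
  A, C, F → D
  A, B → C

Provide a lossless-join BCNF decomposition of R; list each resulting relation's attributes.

Candidate key of the original relation: {A, B}.
{A, B, C, D, E, F}: {C} determines {C, D} here but is not a superkey — split on C → D, giving {C, D} and {A, B, C, E, F}.
{C, D} is in BCNF.
{A, B, C, E, F} is in BCNF.

{A, B, C, E, F}; {C, D}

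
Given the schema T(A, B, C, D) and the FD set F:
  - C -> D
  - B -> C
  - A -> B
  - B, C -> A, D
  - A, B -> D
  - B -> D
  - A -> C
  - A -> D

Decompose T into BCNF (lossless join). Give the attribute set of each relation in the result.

Candidate keys of the original relation: {A}, {B}.
{A, B, C, D}: {C} determines {C, D} here but is not a superkey — split on C -> D, giving {C, D} and {A, B, C}.
{C, D} is in BCNF.
{A, B, C} is in BCNF.

{A, B, C}; {C, D}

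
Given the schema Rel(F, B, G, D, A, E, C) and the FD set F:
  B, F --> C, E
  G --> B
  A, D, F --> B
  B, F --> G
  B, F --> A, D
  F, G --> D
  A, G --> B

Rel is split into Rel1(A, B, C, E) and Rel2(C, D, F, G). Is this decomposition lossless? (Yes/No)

Common attributes: {C}; their closure is {C}.
Neither Rel1 nor Rel2 is contained in that closure, so the decomposition is lossy.

No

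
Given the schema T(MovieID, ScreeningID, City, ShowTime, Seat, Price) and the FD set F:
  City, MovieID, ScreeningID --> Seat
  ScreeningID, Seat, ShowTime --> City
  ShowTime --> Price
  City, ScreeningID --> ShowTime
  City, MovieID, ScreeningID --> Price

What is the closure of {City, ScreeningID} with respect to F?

Start with {City, ScreeningID}.
City, ScreeningID --> ShowTime applies; add {ShowTime} → now {City, ScreeningID, ShowTime}.
ShowTime --> Price applies; add {Price} → now {City, Price, ScreeningID, ShowTime}.
No further FD applies.

{City, Price, ScreeningID, ShowTime}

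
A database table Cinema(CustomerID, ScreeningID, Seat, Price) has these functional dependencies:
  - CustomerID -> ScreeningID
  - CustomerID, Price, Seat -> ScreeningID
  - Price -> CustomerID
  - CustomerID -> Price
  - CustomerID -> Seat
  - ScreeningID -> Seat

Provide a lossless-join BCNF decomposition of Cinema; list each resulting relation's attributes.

Candidate keys of the original relation: {CustomerID}, {Price}.
{CustomerID, Price, ScreeningID, Seat}: {ScreeningID} determines {ScreeningID, Seat} here but is not a superkey — split on ScreeningID -> Seat, giving {ScreeningID, Seat} and {CustomerID, Price, ScreeningID}.
{ScreeningID, Seat} is in BCNF.
{CustomerID, Price, ScreeningID} is in BCNF.

{CustomerID, Price, ScreeningID}; {ScreeningID, Seat}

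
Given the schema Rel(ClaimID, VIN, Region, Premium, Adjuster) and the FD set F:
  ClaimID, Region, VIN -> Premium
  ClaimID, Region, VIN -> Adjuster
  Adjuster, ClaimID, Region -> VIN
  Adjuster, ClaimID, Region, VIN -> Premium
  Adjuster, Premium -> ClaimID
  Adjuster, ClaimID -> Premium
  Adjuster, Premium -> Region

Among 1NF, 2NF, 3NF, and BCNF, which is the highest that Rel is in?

BCNF

Candidate keys: {Adjuster, ClaimID}, {Adjuster, Premium}, {ClaimID, Region, VIN}. Prime attributes: {Adjuster, ClaimID, Premium, Region, VIN}.
The left-hand side of every FD is a superkey, so BCNF is satisfied.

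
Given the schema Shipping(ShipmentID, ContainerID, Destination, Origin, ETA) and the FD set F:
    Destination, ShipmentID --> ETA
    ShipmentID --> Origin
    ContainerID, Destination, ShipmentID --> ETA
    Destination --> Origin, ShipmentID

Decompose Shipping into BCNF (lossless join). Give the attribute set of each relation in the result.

{ContainerID, Destination}; {Destination, ETA, ShipmentID}; {Origin, ShipmentID}

Candidate key of the original relation: {ContainerID, Destination}.
{ContainerID, Destination, ETA, Origin, ShipmentID}: {Destination, ShipmentID} determines {Destination, ETA, Origin, ShipmentID} here but is not a superkey — split on Destination, ShipmentID --> ETA, Origin, giving {Destination, ETA, Origin, ShipmentID} and {ContainerID, Destination, ShipmentID}.
{Destination, ETA, Origin, ShipmentID}: {ShipmentID} determines {Origin, ShipmentID} here but is not a superkey — split on ShipmentID --> Origin, giving {Origin, ShipmentID} and {Destination, ETA, ShipmentID}.
{Origin, ShipmentID} has no BCNF violation.
{Destination, ETA, ShipmentID} has no BCNF violation.
{ContainerID, Destination, ShipmentID}: {Destination} determines {Destination, ShipmentID} here but is not a superkey — split on Destination --> ShipmentID, giving {Destination, ShipmentID} and {ContainerID, Destination}.
{Destination, ShipmentID} has no BCNF violation.
{ContainerID, Destination} has no BCNF violation.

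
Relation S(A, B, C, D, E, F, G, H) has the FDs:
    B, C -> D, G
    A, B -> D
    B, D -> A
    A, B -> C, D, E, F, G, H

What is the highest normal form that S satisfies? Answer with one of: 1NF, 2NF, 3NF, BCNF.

Candidate keys: {A, B}, {B, C}, {B, D}. Prime attributes: {A, B, C, D}.
Every FD has a superkey on the left, so the relation is in BCNF.

BCNF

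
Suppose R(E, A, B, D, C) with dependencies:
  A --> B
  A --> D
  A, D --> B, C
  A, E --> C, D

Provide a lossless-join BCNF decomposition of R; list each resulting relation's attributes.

{A, B, C, D}; {A, E}

Candidate key of the original relation: {A, E}.
Within {A, B, C, D, E}: {A}⁺ ∩ {A, B, C, D, E} = {A, B, C, D}, not the whole set, so A --> B, C, D violates BCNF; decompose into {A, B, C, D} and {A, E}.
{A, B, C, D} is in BCNF.
{A, E} is in BCNF.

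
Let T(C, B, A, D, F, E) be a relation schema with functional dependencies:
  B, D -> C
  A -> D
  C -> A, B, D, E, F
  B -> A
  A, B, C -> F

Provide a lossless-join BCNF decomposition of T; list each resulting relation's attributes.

{A, B, C, E, F}; {A, D}

Candidate keys of the original relation: {B}, {C}.
In {A, B, C, D, E, F}, {A} is not a superkey ({A}⁺ restricted to this set is {A, D}), so split on A -> D into {A, D} and {A, B, C, E, F}.
{A, D} has no BCNF violation.
{A, B, C, E, F} has no BCNF violation.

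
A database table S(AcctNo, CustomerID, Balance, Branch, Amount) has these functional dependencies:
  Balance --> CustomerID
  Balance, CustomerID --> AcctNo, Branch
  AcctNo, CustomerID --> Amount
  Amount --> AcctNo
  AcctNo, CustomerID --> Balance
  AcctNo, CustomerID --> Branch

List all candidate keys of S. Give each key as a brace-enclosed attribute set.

Closure of {Balance} is {AcctNo, Amount, Balance, Branch, CustomerID}, the whole schema; {Balance} is a candidate key.
Closure of {AcctNo, CustomerID} is {AcctNo, Amount, Balance, Branch, CustomerID}, the whole schema; {AcctNo, CustomerID} is a candidate key.
Closure of {Amount, CustomerID} is {AcctNo, Amount, Balance, Branch, CustomerID}, the whole schema; {Amount, CustomerID} is a candidate key.
Any other superkey properly contains one of these, so there are no further candidate keys.

{AcctNo, CustomerID}, {Amount, CustomerID}, {Balance}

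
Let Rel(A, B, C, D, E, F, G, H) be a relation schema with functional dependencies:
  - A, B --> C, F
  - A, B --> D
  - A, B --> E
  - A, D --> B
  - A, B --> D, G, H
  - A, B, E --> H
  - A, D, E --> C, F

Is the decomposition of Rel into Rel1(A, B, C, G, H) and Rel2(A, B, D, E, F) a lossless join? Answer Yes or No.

Rel1 ∩ Rel2 = {A, B}; its closure under F is {A, B, C, D, E, F, G, H}.
This includes all of Rel1, so the common attributes are a superkey of Rel1 — the join is lossless.

Yes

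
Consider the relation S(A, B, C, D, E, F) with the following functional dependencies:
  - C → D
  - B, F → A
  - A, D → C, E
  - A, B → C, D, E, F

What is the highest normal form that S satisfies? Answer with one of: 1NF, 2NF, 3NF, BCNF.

2NF

Candidate keys: {A, B}, {B, F}. Prime attributes: {A, B, F}.
For C → D we have {C}⁺ = {C, D}; {C} is not a superkey, so BCNF fails.
Because {D} is non-prime and the left side of C → D is not a superkey, the relation is not in 3NF.
Checking every proper subset of each key, none determines a non-prime attribute — 2NF is satisfied.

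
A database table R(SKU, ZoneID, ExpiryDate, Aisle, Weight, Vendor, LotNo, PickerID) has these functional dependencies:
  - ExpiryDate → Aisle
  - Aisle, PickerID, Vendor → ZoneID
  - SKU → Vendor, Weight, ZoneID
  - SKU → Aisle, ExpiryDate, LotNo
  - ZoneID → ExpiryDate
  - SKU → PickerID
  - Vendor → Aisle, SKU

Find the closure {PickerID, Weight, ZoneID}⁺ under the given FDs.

Start with {PickerID, Weight, ZoneID}.
ZoneID → ExpiryDate applies; add {ExpiryDate} → now {ExpiryDate, PickerID, Weight, ZoneID}.
ExpiryDate → Aisle applies; add {Aisle} → now {Aisle, ExpiryDate, PickerID, Weight, ZoneID}.
No further FD applies.

{Aisle, ExpiryDate, PickerID, Weight, ZoneID}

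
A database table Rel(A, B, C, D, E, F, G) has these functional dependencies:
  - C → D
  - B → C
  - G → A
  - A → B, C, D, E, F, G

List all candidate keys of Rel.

{A}, {G}

{A}⁺ = {A, B, C, D, E, F, G} — all of the relation — so {A} is a candidate key.
{G}⁺ = {A, B, C, D, E, F, G} — all of the relation — so {G} is a candidate key.
No proper subset of any of these is a key, and no other minimal superkey exists.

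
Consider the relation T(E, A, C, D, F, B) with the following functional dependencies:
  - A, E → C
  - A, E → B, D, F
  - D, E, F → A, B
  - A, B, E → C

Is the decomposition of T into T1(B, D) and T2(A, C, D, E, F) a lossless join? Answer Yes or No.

No

Common attributes: {D}; their closure is {D}.
The closure covers neither T1 nor T2 entirely; the join is not lossless.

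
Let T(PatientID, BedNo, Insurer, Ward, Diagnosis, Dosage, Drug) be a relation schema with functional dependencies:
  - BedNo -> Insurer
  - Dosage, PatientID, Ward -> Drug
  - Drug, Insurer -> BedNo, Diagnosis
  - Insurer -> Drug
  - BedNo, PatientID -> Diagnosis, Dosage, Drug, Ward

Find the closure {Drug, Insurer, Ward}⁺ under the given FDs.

{BedNo, Diagnosis, Drug, Insurer, Ward}

Start with {Drug, Insurer, Ward}.
Drug, Insurer -> BedNo, Diagnosis applies; add {BedNo, Diagnosis} → now {BedNo, Diagnosis, Drug, Insurer, Ward}.
No further FD applies.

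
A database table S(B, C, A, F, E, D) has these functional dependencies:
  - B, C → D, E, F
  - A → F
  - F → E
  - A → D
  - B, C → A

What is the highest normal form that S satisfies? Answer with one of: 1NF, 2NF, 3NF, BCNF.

Candidate key: {B, C}. Prime attributes: {B, C}.
A → F breaks BCNF: {A}⁺ = {A, D, E, F}, so {A} is not a superkey.
A → F determines the non-prime attribute {F} from a non-superkey — 3NF is violated.
No proper subset of a key has a non-prime attribute in its closure, so there is no partial dependency; 2NF holds.

2NF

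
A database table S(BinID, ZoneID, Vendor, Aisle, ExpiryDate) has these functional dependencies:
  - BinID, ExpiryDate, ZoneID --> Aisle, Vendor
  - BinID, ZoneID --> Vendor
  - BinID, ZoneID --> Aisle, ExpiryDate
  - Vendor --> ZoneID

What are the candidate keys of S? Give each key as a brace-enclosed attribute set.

No FD produces {BinID}, so it must be in every candidate key.
{BinID, Vendor}⁺ = {Aisle, BinID, ExpiryDate, Vendor, ZoneID}, which is every attribute, so {BinID, Vendor} is a candidate key.
{BinID, ZoneID}⁺ = {Aisle, BinID, ExpiryDate, Vendor, ZoneID}, which is every attribute, so {BinID, ZoneID} is a candidate key.
These are minimal and exhaustive — every other superkey contains one of them.

{BinID, Vendor}, {BinID, ZoneID}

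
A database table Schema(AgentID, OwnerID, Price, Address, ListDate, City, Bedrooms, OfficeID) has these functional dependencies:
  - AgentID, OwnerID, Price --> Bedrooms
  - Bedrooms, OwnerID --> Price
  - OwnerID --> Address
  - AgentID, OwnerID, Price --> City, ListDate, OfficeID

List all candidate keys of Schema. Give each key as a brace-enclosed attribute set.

{AgentID, Bedrooms, OwnerID}, {AgentID, OwnerID, Price}

Attributes never on any right-hand side: {AgentID, OwnerID} — every candidate key must contain all of them.
Closure of {AgentID, Bedrooms, OwnerID} is {Address, AgentID, Bedrooms, City, ListDate, OfficeID, OwnerID, Price}, the whole schema; {AgentID, Bedrooms, OwnerID} is a candidate key.
Closure of {AgentID, OwnerID, Price} is {Address, AgentID, Bedrooms, City, ListDate, OfficeID, OwnerID, Price}, the whole schema; {AgentID, OwnerID, Price} is a candidate key.
These are minimal and exhaustive — every other superkey contains one of them.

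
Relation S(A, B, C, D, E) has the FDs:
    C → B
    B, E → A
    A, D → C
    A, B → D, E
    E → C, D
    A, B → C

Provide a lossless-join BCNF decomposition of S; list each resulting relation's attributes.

Candidate keys of the original relation: {A, B}, {A, C}, {A, D}, {E}.
Within {A, B, C, D, E}: {C}⁺ ∩ {A, B, C, D, E} = {B, C}, not the whole set, so C → B violates BCNF; decompose into {B, C} and {A, C, D, E}.
{B, C}: every determinant is a superkey — BCNF.
{A, C, D, E}: every determinant is a superkey — BCNF.

{A, C, D, E}; {B, C}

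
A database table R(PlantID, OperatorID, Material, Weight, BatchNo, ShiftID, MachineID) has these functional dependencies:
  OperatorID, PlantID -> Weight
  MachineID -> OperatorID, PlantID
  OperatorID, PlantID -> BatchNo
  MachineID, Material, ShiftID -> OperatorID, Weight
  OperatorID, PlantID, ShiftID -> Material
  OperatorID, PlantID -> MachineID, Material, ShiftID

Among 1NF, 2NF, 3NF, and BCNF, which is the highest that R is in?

Candidate keys: {MachineID}, {OperatorID, PlantID}. Prime attributes: {MachineID, OperatorID, PlantID}.
The left-hand side of every FD is a superkey, so BCNF is satisfied.

BCNF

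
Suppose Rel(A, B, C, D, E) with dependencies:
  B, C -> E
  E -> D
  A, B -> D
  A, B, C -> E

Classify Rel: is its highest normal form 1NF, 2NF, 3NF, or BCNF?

1NF

Candidate key: {A, B, C}. Prime attributes: {A, B, C}.
For B, C -> E we have {B, C}⁺ = {B, C, D, E}; {B, C} is not a superkey, so BCNF fails.
Because {E} is non-prime and the left side of B, C -> E is not a superkey, the relation is not in 3NF.
{A, B} is a proper subset of the key {A, B, C}, and {A, B}⁺ contains the non-prime attribute {D} — a partial dependency, so 2NF is violated.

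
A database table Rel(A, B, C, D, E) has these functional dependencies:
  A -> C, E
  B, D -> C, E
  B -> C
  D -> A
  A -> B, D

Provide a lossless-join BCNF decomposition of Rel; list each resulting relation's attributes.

Candidate keys of the original relation: {A}, {D}.
Within {A, B, C, D, E}: {B}⁺ ∩ {A, B, C, D, E} = {B, C}, not the whole set, so B -> C violates BCNF; decompose into {B, C} and {A, B, D, E}.
{B, C} has no BCNF violation.
{A, B, D, E} has no BCNF violation.

{A, B, D, E}; {B, C}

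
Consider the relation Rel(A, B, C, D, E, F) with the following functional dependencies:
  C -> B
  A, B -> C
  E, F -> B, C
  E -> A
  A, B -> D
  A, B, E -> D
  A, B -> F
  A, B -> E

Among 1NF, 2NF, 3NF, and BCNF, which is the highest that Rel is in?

3NF

Candidate keys: {A, B}, {A, C}, {B, E}, {C, E}, {E, F}. Prime attributes: {A, B, C, E, F}.
C -> B breaks BCNF: {C}⁺ = {B, C}, so {C} is not a superkey.
But every attribute on its right side ({B}) is prime, and the same holds for every other non-superkey FD, so 3NF still holds.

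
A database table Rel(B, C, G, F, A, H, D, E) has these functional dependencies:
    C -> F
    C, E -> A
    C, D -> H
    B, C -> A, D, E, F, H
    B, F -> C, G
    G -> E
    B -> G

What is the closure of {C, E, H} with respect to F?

Start with {C, E, H}.
C -> F applies; add {F} → now {C, E, F, H}.
C, E -> A applies; add {A} → now {A, C, E, F, H}.
No further FD applies.

{A, C, E, F, H}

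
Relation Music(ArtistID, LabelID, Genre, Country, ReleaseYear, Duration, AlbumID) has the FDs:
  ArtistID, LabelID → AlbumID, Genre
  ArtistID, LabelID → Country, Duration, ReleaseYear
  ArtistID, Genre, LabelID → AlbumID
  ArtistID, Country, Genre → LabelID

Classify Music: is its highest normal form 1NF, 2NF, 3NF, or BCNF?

BCNF

Candidate keys: {ArtistID, Country, Genre}, {ArtistID, LabelID}. Prime attributes: {ArtistID, Country, Genre, LabelID}.
Every FD has a superkey on the left, so the relation is in BCNF.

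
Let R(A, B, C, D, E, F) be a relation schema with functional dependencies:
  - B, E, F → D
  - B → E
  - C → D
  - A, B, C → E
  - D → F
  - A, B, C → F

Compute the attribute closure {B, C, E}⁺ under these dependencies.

{B, C, D, E, F}

Start with {B, C, E}.
C → D applies; add {D} → now {B, C, D, E}.
D → F applies; add {F} → now {B, C, D, E, F}.
No further FD applies.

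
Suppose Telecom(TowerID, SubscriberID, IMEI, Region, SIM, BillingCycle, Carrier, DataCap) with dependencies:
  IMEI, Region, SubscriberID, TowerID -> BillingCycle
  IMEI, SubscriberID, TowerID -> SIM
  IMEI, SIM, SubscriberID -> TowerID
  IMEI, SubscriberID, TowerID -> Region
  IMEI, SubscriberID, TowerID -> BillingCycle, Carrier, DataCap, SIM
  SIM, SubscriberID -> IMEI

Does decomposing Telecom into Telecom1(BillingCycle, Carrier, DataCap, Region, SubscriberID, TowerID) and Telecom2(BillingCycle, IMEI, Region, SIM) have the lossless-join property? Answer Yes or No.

Telecom1 ∩ Telecom2 = {BillingCycle, Region}; its closure under F is {BillingCycle, Region}.
The closure covers neither Telecom1 nor Telecom2 entirely; the join is not lossless.

No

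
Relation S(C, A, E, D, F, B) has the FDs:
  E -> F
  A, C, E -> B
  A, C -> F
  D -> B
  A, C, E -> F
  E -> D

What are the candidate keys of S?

Attributes never on any right-hand side: {A, C, E} — every candidate key must contain all of them.
{A, C, E}⁺ = {A, B, C, D, E, F} — all of the relation — so {A, C, E} is a candidate key.
Every other attribute set either contains this one or has a smaller closure.

{A, C, E}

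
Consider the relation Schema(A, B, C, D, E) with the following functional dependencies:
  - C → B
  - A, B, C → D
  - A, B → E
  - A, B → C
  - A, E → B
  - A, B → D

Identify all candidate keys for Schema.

{A, B}, {A, C}, {A, E}

Attributes never on any right-hand side: {A} — every candidate key must contain it.
{A, B}⁺ = {A, B, C, D, E} — all of the relation — so {A, B} is a candidate key.
{A, C}⁺ = {A, B, C, D, E} — all of the relation — so {A, C} is a candidate key.
{A, E}⁺ = {A, B, C, D, E} — all of the relation — so {A, E} is a candidate key.
These are minimal and exhaustive — every other superkey contains one of them.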